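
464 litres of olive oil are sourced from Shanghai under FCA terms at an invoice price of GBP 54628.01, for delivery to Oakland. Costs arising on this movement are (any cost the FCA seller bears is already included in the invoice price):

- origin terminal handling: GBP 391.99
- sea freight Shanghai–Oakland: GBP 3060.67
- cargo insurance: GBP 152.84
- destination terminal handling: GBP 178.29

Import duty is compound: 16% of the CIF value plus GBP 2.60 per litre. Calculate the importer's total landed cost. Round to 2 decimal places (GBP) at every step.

FCA: the seller delivers export-cleared goods to the carrier; the buyer bears costs from that point.
CIF value = FCA price + origin terminal + freight + insurance = 54628.01 + 391.99 + 3060.67 + 152.84 = 58233.51
Ad valorem component: 58233.51 × 16% = 9317.36
Specific component: 464 × 2.60 = 1206.40
Import duty = 9317.36 + 1206.40 = 10523.76
Buyer bears: origin terminal 391.99 + freight 3060.67 + insurance 152.84 + destination terminal 178.29 + duty 10523.76 = 14307.55
Landed cost = invoice 54628.01 + 14307.55 = 68935.56

Total landed cost: GBP 68935.56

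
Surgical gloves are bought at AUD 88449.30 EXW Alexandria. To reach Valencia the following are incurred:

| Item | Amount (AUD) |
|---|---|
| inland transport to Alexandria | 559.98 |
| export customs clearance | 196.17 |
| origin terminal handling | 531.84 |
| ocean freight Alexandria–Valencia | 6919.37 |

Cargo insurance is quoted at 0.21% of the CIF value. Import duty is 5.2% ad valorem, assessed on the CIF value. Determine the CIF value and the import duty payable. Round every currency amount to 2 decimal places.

Let C be the CIF value. C = EXW price + pre-shipment costs + freight + 0.21% × C
C − 0.21% × C = 88449.30 + 559.98 + 196.17 + 531.84 + 6919.37
0.9979 × C = 96656.66
C = 96656.66 / 0.9979 = 96860.07
Insurance premium = 0.21% × 96860.07 = 203.41
Import duty = 96860.07 × 5.2% = 5036.72

CIF value: AUD 96860.07; import duty: AUD 5036.72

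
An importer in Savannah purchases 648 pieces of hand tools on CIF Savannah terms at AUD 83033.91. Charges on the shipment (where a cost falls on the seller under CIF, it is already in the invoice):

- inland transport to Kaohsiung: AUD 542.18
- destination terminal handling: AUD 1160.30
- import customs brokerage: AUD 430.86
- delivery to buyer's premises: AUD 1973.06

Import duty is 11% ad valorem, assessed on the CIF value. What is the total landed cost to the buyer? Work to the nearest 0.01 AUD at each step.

Total landed cost: AUD 95731.86

CIF: the seller pays costs through ocean freight and marine insurance to the destination port.
Already in the invoice (seller's account under CIF): inland to port — exclude.
The CIF price already equals the CIF value: 83033.91
Import duty = 83033.91 × 11% = 9133.73
Buyer bears: destination terminal 1160.30 + brokerage 430.86 + delivery 1973.06 + duty 9133.73 = 12697.95
Landed cost = invoice 83033.91 + 12697.95 = 95731.86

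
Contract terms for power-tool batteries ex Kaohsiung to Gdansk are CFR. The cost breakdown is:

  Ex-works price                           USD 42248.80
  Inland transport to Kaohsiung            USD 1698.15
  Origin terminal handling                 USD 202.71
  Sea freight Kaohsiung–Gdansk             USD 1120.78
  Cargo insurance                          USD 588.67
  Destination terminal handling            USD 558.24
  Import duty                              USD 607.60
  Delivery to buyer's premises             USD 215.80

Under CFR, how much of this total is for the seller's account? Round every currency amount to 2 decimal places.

CFR: the seller pays costs through ocean freight to the destination port, but not insurance.
Seller's account: goods 42248.80 + inland to port 1698.15 + origin terminal 202.71 + freight 1120.78 = 45270.44
Buyer's account: insurance 588.67 + destination terminal 558.24 + duty 607.60 + delivery 215.80 = 1970.31

Seller's account: USD 45270.44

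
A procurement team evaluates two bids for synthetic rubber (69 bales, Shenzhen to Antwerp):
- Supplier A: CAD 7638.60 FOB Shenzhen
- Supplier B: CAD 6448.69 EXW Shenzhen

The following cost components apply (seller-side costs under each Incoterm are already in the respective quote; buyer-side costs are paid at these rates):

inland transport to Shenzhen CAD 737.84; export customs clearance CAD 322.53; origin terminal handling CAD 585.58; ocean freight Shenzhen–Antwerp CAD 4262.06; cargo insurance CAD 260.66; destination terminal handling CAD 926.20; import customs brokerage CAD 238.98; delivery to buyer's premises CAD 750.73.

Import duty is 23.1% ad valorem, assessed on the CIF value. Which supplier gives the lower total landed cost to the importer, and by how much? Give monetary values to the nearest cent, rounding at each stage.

Supplier A is cheaper by CAD 561.39

Supplier A (FOB):
CIF value = FOB price + freight + insurance = 7638.60 + 4262.06 + 260.66 = 12161.32
Import duty = 12161.32 × 23.1% = 2809.26
Buyer bears (A): 4262.06 + 260.66 + 926.20 + 238.98 + 750.73 = 6438.63
Landed cost (A) = invoice 7638.60 + 6438.63 + duty 2809.26 = 16886.49
Supplier B (EXW):
CIF value = EXW price + inland to port + export clearance + origin terminal + freight + insurance = 6448.69 + 737.84 + 322.53 + 585.58 + 4262.06 + 260.66 = 12617.36
Import duty = 12617.36 × 23.1% = 2914.61
Buyer bears (B): 737.84 + 322.53 + 585.58 + 4262.06 + 260.66 + 926.20 + 238.98 + 750.73 = 8084.58
Landed cost (B) = invoice 6448.69 + 8084.58 + duty 2914.61 = 17447.88
Difference = |16886.49 − 17447.88| = 561.39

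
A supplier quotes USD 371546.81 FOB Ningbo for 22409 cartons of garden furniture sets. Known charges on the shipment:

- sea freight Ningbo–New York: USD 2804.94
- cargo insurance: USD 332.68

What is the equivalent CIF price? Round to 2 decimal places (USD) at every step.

From FOB to CIF, the seller additionally bears: freight, insurance.
CIF price = 371546.81 + 2804.94 + 332.68 = 374684.43

CIF price: USD 374684.43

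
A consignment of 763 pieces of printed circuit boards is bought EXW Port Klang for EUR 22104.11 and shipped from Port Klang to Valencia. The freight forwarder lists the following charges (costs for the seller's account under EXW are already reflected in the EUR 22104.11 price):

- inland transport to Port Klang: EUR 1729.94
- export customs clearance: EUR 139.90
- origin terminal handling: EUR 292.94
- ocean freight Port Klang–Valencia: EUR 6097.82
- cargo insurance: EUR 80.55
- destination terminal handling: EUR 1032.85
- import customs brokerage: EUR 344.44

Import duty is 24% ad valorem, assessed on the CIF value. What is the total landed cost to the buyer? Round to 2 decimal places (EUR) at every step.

Total landed cost: EUR 39129.41

EXW: the seller makes goods available at their premises; the buyer bears all onward costs.
CIF value = EXW price + inland to port + export clearance + origin terminal + freight + insurance = 22104.11 + 1729.94 + 139.90 + 292.94 + 6097.82 + 80.55 = 30445.26
Import duty = 30445.26 × 24% = 7306.86
Buyer bears: inland to port 1729.94 + export clearance 139.90 + origin terminal 292.94 + freight 6097.82 + insurance 80.55 + destination terminal 1032.85 + brokerage 344.44 + duty 7306.86 = 17025.30
Landed cost = invoice 22104.11 + 17025.30 = 39129.41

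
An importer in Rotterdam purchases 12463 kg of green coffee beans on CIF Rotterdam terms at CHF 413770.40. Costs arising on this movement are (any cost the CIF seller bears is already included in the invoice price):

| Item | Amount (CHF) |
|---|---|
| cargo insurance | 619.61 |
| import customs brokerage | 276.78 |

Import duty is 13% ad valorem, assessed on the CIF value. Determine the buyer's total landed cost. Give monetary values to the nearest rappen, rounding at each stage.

Total landed cost: CHF 467837.33

CIF: the seller pays costs through ocean freight and marine insurance to the destination port.
Already in the invoice (seller's account under CIF): insurance — exclude.
The CIF price already equals the CIF value: 413770.40
Import duty = 413770.40 × 13% = 53790.15
Buyer bears: brokerage 276.78 + duty 53790.15 = 54066.93
Landed cost = invoice 413770.40 + 54066.93 = 467837.33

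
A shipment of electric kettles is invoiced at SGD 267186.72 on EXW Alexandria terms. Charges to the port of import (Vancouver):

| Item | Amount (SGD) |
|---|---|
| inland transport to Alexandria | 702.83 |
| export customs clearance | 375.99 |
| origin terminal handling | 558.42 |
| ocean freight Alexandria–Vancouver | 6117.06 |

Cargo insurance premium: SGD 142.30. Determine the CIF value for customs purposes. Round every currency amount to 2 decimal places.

CIF = EXW price + pre-shipment costs + freight + insurance
CIF = 267186.72 + 702.83 + 375.99 + 558.42 + 6117.06 + 142.30 = 275083.32

CIF value: SGD 275083.32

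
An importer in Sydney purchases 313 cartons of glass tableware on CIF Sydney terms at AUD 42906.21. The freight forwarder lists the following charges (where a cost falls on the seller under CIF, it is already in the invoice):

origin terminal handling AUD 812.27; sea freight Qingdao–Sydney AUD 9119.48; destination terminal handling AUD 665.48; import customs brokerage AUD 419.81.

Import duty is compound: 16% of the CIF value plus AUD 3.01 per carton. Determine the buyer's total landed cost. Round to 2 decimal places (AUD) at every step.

CIF: the seller pays costs through ocean freight and marine insurance to the destination port.
Already in the invoice (seller's account under CIF): origin terminal, freight — exclude.
The CIF price already equals the CIF value: 42906.21
Ad valorem component: 42906.21 × 16% = 6864.99
Specific component: 313 × 3.01 = 942.13
Import duty = 6864.99 + 942.13 = 7807.12
Buyer bears: destination terminal 665.48 + brokerage 419.81 + duty 7807.12 = 8892.41
Landed cost = invoice 42906.21 + 8892.41 = 51798.62

Total landed cost: AUD 51798.62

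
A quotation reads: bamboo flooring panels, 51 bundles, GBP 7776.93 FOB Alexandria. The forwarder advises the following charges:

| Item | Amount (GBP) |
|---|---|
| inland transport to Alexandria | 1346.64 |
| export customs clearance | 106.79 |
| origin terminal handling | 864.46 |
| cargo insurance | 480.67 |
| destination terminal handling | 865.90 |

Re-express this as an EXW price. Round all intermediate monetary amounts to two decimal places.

EXW price: GBP 5459.04

Not relevant to the conversion: insurance, destination terminal — on the buyer under both terms; not part of either seller's price.
From FOB to EXW, the seller no longer bears: inland to port, export clearance, origin terminal.
EXW price = 7776.93 − 1346.64 − 106.79 − 864.46 = 5459.04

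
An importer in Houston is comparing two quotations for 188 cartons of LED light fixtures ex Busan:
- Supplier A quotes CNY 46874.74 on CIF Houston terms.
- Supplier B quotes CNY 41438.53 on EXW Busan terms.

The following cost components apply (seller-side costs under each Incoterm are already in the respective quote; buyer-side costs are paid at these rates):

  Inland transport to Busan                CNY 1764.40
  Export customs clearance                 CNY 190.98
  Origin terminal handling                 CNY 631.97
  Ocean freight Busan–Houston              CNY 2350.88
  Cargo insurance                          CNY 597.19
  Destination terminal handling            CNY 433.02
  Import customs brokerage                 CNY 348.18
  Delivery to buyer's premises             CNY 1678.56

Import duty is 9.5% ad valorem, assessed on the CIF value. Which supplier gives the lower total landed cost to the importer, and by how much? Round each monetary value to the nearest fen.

Supplier A is cheaper by CNY 108.64

Supplier A (CIF):
The CIF price already equals the CIF value: 46874.74
Import duty = 46874.74 × 9.5% = 4453.10
Buyer bears (A): 433.02 + 348.18 + 1678.56 = 2459.76
Landed cost (A) = invoice 46874.74 + 2459.76 + duty 4453.10 = 53787.60
Supplier B (EXW):
CIF value = EXW price + inland to port + export clearance + origin terminal + freight + insurance = 41438.53 + 1764.40 + 190.98 + 631.97 + 2350.88 + 597.19 = 46973.95
Import duty = 46973.95 × 9.5% = 4462.53
Buyer bears (B): 1764.40 + 190.98 + 631.97 + 2350.88 + 597.19 + 433.02 + 348.18 + 1678.56 = 7995.18
Landed cost (B) = invoice 41438.53 + 7995.18 + duty 4462.53 = 53896.24
Difference = |53787.60 − 53896.24| = 108.64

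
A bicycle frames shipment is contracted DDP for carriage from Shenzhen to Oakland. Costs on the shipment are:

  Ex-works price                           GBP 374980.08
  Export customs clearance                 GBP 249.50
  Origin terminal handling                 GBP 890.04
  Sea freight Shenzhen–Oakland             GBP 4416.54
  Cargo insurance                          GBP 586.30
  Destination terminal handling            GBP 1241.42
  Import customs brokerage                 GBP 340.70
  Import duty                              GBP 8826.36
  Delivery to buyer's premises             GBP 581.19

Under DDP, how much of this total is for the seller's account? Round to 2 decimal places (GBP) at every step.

DDP: the seller bears all costs including import duty.
Seller's account: goods 374980.08 + export clearance 249.50 + origin terminal 890.04 + freight 4416.54 + insurance 586.30 + destination terminal 1241.42 + brokerage 340.70 + duty 8826.36 + delivery 581.19 = 392112.13
Buyer's account: 0.00

Seller's account: GBP 392112.13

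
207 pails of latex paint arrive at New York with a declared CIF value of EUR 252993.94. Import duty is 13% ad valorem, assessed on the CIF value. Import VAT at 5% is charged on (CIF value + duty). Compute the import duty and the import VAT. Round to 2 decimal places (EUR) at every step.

Import duty: EUR 32889.21; import VAT: EUR 14294.16

Import duty = 252993.94 × 13% = 32889.21
VAT base = CIF + duty = 252993.94 + 32889.21 = 285883.15
Import VAT = 285883.15 × 5% = 14294.16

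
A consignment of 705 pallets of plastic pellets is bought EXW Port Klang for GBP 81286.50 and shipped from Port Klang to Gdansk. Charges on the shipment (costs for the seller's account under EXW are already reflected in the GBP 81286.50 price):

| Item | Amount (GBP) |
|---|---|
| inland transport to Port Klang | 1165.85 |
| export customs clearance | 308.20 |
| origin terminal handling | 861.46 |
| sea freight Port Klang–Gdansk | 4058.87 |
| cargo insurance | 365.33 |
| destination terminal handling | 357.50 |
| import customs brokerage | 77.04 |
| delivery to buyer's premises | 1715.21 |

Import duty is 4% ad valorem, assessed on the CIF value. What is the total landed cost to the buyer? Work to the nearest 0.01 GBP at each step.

EXW: the seller makes goods available at their premises; the buyer bears all onward costs.
CIF value = EXW price + inland to port + export clearance + origin terminal + freight + insurance = 81286.50 + 1165.85 + 308.20 + 861.46 + 4058.87 + 365.33 = 88046.21
Import duty = 88046.21 × 4% = 3521.85
Buyer bears: inland to port 1165.85 + export clearance 308.20 + origin terminal 861.46 + freight 4058.87 + insurance 365.33 + destination terminal 357.50 + brokerage 77.04 + delivery 1715.21 + duty 3521.85 = 12431.31
Landed cost = invoice 81286.50 + 12431.31 = 93717.81

Total landed cost: GBP 93717.81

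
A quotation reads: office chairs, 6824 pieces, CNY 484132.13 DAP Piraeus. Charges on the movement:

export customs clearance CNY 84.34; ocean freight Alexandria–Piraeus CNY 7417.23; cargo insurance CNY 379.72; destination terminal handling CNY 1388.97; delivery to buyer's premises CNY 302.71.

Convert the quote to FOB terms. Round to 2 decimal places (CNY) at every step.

FOB price: CNY 474643.50

Not relevant to the conversion: export clearance — on the seller under both DAP and FOB; already in the DAP price and stays in the FOB price.
From DAP to FOB, the seller no longer bears: freight, insurance, destination terminal, delivery.
FOB price = 484132.13 − 7417.23 − 379.72 − 1388.97 − 302.71 = 474643.50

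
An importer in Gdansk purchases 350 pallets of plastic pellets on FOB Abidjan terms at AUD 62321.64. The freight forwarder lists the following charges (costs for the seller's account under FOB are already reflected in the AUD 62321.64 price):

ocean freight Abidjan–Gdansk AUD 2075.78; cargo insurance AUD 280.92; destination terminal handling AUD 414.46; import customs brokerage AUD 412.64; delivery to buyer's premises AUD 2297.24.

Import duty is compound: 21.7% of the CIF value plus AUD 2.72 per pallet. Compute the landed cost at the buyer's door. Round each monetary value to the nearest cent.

Total landed cost: AUD 82789.88

FOB: the seller bears costs until goods are on board at the origin port; the buyer bears freight, insurance and all costs thereafter.
CIF value = FOB price + freight + insurance = 62321.64 + 2075.78 + 280.92 = 64678.34
Ad valorem component: 64678.34 × 21.7% = 14035.20
Specific component: 350 × 2.72 = 952.00
Import duty = 14035.20 + 952.00 = 14987.20
Buyer bears: freight 2075.78 + insurance 280.92 + destination terminal 414.46 + brokerage 412.64 + delivery 2297.24 + duty 14987.20 = 20468.24
Landed cost = invoice 62321.64 + 20468.24 = 82789.88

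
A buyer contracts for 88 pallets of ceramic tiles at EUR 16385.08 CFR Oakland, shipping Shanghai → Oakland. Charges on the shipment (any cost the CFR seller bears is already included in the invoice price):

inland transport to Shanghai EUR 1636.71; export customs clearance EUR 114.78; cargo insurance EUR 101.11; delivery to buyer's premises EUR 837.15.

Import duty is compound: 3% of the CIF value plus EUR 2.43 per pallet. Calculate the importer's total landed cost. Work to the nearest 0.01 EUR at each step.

Total landed cost: EUR 18031.77

CFR: the seller pays costs through ocean freight to the destination port, but not insurance.
Already in the invoice (seller's account under CFR): inland to port, export clearance — exclude.
CIF value = CFR price + insurance = 16385.08 + 101.11 = 16486.19
Ad valorem component: 16486.19 × 3% = 494.59
Specific component: 88 × 2.43 = 213.84
Import duty = 494.59 + 213.84 = 708.43
Buyer bears: insurance 101.11 + delivery 837.15 + duty 708.43 = 1646.69
Landed cost = invoice 16385.08 + 1646.69 = 18031.77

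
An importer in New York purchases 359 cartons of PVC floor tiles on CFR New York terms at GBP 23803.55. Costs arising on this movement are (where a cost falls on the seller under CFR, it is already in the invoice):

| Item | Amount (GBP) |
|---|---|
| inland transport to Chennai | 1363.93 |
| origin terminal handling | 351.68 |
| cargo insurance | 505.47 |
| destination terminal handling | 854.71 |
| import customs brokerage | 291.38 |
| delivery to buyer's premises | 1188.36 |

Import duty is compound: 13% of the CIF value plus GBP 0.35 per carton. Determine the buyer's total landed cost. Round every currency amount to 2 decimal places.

CFR: the seller pays costs through ocean freight to the destination port, but not insurance.
Already in the invoice (seller's account under CFR): inland to port, origin terminal — exclude.
CIF value = CFR price + insurance = 23803.55 + 505.47 = 24309.02
Ad valorem component: 24309.02 × 13% = 3160.17
Specific component: 359 × 0.35 = 125.65
Import duty = 3160.17 + 125.65 = 3285.82
Buyer bears: insurance 505.47 + destination terminal 854.71 + brokerage 291.38 + delivery 1188.36 + duty 3285.82 = 6125.74
Landed cost = invoice 23803.55 + 6125.74 = 29929.29

Total landed cost: GBP 29929.29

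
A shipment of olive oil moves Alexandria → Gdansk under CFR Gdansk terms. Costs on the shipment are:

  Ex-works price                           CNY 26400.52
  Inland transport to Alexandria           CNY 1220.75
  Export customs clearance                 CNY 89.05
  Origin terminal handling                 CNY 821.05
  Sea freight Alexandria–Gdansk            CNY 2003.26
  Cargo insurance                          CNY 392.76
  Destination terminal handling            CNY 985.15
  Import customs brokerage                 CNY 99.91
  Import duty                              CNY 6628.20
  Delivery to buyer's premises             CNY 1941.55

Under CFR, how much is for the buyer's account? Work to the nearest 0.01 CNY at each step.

CFR: the seller pays costs through ocean freight to the destination port, but not insurance.
Seller's account: goods 26400.52 + inland to port 1220.75 + export clearance 89.05 + origin terminal 821.05 + freight 2003.26 = 30534.63
Buyer's account: insurance 392.76 + destination terminal 985.15 + brokerage 99.91 + duty 6628.20 + delivery 1941.55 = 10047.57

Buyer's account: CNY 10047.57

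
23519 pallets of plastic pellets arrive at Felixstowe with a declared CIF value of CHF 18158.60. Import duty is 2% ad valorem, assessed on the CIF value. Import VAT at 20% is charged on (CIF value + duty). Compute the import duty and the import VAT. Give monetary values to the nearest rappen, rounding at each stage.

Import duty: CHF 363.17; import VAT: CHF 3704.35

Import duty = 18158.60 × 2% = 363.17
VAT base = CIF + duty = 18158.60 + 363.17 = 18521.77
Import VAT = 18521.77 × 20% = 3704.35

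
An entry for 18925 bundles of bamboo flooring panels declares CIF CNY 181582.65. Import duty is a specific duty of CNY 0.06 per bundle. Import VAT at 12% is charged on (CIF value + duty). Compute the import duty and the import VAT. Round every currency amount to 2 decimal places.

Import duty: CNY 1135.50; import VAT: CNY 21926.18

Import duty = 18925 × 0.06 = 1135.50
VAT base = CIF + duty = 181582.65 + 1135.50 = 182718.15
Import VAT = 182718.15 × 12% = 21926.18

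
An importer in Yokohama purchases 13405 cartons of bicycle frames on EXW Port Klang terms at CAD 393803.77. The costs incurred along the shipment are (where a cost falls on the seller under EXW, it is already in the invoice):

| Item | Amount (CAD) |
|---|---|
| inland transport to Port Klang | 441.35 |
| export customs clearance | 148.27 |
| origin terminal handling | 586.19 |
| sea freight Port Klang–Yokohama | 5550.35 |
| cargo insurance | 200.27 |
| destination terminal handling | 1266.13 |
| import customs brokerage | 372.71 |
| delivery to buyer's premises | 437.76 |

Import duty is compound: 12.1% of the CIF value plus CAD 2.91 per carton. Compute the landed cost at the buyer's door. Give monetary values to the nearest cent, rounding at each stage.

EXW: the seller makes goods available at their premises; the buyer bears all onward costs.
CIF value = EXW price + inland to port + export clearance + origin terminal + freight + insurance = 393803.77 + 441.35 + 148.27 + 586.19 + 5550.35 + 200.27 = 400730.20
Ad valorem component: 400730.20 × 12.1% = 48488.35
Specific component: 13405 × 2.91 = 39008.55
Import duty = 48488.35 + 39008.55 = 87496.90
Buyer bears: inland to port 441.35 + export clearance 148.27 + origin terminal 586.19 + freight 5550.35 + insurance 200.27 + destination terminal 1266.13 + brokerage 372.71 + delivery 437.76 + duty 87496.90 = 96499.93
Landed cost = invoice 393803.77 + 96499.93 = 490303.70

Total landed cost: CAD 490303.70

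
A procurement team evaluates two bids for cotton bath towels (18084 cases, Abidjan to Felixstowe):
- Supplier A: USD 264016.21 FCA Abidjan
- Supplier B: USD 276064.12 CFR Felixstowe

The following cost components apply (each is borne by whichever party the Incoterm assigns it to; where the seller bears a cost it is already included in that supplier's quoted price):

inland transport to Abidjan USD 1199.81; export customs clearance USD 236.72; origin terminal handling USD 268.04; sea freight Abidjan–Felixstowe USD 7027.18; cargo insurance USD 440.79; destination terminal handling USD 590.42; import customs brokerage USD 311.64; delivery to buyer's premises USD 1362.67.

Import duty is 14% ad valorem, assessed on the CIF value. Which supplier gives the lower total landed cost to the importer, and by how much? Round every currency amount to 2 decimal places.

Supplier A (FCA):
CIF value = FCA price + origin terminal + freight + insurance = 264016.21 + 268.04 + 7027.18 + 440.79 = 271752.22
Import duty = 271752.22 × 14% = 38045.31
Buyer bears (A): 268.04 + 7027.18 + 440.79 + 590.42 + 311.64 + 1362.67 = 10000.74
Landed cost (A) = invoice 264016.21 + 10000.74 + duty 38045.31 = 312062.26
Supplier B (CFR):
CIF value = CFR price + insurance = 276064.12 + 440.79 = 276504.91
Import duty = 276504.91 × 14% = 38710.69
Buyer bears (B): 440.79 + 590.42 + 311.64 + 1362.67 = 2705.52
Landed cost (B) = invoice 276064.12 + 2705.52 + duty 38710.69 = 317480.33
Difference = |312062.26 − 317480.33| = 5418.07

Supplier A is cheaper by USD 5418.07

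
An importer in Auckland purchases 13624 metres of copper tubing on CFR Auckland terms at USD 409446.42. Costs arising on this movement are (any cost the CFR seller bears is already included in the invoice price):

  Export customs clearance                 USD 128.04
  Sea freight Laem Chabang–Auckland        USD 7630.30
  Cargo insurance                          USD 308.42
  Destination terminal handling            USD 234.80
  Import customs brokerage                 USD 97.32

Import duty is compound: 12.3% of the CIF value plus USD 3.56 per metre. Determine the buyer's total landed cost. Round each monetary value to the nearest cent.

CFR: the seller pays costs through ocean freight to the destination port, but not insurance.
Already in the invoice (seller's account under CFR): export clearance, freight — exclude.
CIF value = CFR price + insurance = 409446.42 + 308.42 = 409754.84
Ad valorem component: 409754.84 × 12.3% = 50399.85
Specific component: 13624 × 3.56 = 48501.44
Import duty = 50399.85 + 48501.44 = 98901.29
Buyer bears: insurance 308.42 + destination terminal 234.80 + brokerage 97.32 + duty 98901.29 = 99541.83
Landed cost = invoice 409446.42 + 99541.83 = 508988.25

Total landed cost: USD 508988.25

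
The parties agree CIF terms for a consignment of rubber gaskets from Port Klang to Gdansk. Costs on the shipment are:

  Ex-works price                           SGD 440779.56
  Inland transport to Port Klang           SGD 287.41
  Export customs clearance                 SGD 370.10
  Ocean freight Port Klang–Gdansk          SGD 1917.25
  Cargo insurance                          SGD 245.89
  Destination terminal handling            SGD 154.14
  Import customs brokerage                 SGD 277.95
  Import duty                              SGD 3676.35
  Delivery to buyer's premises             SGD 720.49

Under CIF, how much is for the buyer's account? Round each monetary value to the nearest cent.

CIF: the seller pays costs through ocean freight and marine insurance to the destination port.
Seller's account: goods 440779.56 + inland to port 287.41 + export clearance 370.10 + freight 1917.25 + insurance 245.89 = 443600.21
Buyer's account: destination terminal 154.14 + brokerage 277.95 + duty 3676.35 + delivery 720.49 = 4828.93

Buyer's account: SGD 4828.93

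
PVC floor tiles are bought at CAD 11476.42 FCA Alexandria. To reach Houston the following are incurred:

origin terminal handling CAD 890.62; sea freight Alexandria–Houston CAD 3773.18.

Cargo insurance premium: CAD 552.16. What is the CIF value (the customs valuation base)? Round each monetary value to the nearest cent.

CIF = FCA price + pre-shipment costs + freight + insurance
CIF = 11476.42 + 890.62 + 3773.18 + 552.16 = 16692.38

CIF value: CAD 16692.38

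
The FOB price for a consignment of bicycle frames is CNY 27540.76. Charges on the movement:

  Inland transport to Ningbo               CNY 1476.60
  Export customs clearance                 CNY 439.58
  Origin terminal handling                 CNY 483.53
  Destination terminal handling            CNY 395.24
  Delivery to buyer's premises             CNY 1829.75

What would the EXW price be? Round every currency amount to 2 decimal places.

EXW price: CNY 25141.05

Not relevant to the conversion: delivery, destination terminal — on the buyer under both terms; not part of either seller's price.
From FOB to EXW, the seller no longer bears: inland to port, export clearance, origin terminal.
EXW price = 27540.76 − 1476.60 − 439.58 − 483.53 = 25141.05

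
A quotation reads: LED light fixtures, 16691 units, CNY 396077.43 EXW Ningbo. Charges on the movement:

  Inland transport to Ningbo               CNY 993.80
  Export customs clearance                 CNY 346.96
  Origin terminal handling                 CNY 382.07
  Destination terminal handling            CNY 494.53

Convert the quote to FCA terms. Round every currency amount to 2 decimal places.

Not relevant to the conversion: origin terminal, destination terminal — on the buyer under both terms; not part of either seller's price.
From EXW to FCA, the seller additionally bears: inland to port, export clearance.
FCA price = 396077.43 + 993.80 + 346.96 = 397418.19

FCA price: CNY 397418.19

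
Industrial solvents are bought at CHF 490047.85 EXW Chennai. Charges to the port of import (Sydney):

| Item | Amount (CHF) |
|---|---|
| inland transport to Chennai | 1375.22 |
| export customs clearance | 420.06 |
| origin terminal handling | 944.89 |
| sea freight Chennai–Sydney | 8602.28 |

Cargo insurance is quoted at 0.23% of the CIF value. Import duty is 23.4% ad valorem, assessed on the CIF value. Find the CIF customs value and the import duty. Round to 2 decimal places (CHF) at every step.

Let C be the CIF value. C = EXW price + pre-shipment costs + freight + 0.23% × C
C − 0.23% × C = 490047.85 + 1375.22 + 420.06 + 944.89 + 8602.28
0.9977 × C = 501390.30
C = 501390.30 / 0.9977 = 502546.16
Insurance premium = 0.23% × 502546.16 = 1155.86
Import duty = 502546.16 × 23.4% = 117595.80

CIF value: CHF 502546.16; import duty: CHF 117595.80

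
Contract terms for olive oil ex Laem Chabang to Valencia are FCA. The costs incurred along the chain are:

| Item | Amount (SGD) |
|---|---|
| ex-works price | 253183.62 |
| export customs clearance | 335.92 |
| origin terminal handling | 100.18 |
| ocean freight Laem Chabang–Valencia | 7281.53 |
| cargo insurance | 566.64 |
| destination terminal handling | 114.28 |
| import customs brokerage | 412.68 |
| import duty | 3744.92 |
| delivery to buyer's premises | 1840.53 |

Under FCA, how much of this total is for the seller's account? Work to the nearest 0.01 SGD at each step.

Seller's account: SGD 253519.54

FCA: the seller delivers export-cleared goods to the carrier; the buyer bears costs from that point.
Seller's account: goods 253183.62 + export clearance 335.92 = 253519.54
Buyer's account: origin terminal 100.18 + freight 7281.53 + insurance 566.64 + destination terminal 114.28 + brokerage 412.68 + duty 3744.92 + delivery 1840.53 = 14060.76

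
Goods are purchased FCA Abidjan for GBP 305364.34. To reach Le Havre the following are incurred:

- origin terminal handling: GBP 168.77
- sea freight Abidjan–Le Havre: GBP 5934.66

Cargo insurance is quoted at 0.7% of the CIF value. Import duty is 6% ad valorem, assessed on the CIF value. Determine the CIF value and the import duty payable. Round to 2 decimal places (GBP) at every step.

Let C be the CIF value. C = FCA price + pre-shipment costs + freight + 0.7% × C
C − 0.7% × C = 305364.34 + 168.77 + 5934.66
0.993 × C = 311467.77
C = 311467.77 / 0.993 = 313663.41
Insurance premium = 0.7% × 313663.41 = 2195.64
Import duty = 313663.41 × 6% = 18819.80

CIF value: GBP 313663.41; import duty: GBP 18819.80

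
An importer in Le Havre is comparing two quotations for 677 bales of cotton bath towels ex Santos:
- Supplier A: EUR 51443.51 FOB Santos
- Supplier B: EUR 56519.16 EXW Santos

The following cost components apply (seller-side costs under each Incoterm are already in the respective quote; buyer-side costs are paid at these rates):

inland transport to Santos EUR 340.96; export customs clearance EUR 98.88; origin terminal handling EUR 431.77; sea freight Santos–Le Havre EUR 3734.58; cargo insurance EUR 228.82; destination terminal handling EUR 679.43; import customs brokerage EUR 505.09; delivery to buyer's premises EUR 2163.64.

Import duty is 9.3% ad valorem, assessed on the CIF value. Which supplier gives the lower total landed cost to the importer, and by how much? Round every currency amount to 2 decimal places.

Supplier A (FOB):
CIF value = FOB price + freight + insurance = 51443.51 + 3734.58 + 228.82 = 55406.91
Import duty = 55406.91 × 9.3% = 5152.84
Buyer bears (A): 3734.58 + 228.82 + 679.43 + 505.09 + 2163.64 = 7311.56
Landed cost (A) = invoice 51443.51 + 7311.56 + duty 5152.84 = 63907.91
Supplier B (EXW):
CIF value = EXW price + inland to port + export clearance + origin terminal + freight + insurance = 56519.16 + 340.96 + 98.88 + 431.77 + 3734.58 + 228.82 = 61354.17
Import duty = 61354.17 × 9.3% = 5705.94
Buyer bears (B): 340.96 + 98.88 + 431.77 + 3734.58 + 228.82 + 679.43 + 505.09 + 2163.64 = 8183.17
Landed cost (B) = invoice 56519.16 + 8183.17 + duty 5705.94 = 70408.27
Difference = |63907.91 − 70408.27| = 6500.36

Supplier A is cheaper by EUR 6500.36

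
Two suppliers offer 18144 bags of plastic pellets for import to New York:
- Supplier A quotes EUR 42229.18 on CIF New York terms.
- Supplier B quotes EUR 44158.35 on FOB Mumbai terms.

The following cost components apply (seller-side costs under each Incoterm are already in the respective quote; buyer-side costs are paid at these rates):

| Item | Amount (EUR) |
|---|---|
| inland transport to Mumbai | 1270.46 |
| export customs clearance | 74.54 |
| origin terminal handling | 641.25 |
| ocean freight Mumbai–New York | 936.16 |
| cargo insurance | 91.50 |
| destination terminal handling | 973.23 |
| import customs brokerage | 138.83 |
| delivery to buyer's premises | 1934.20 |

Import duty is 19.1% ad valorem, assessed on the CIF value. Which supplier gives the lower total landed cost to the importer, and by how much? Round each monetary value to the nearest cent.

Supplier A (CIF):
The CIF price already equals the CIF value: 42229.18
Import duty = 42229.18 × 19.1% = 8065.77
Buyer bears (A): 973.23 + 138.83 + 1934.20 = 3046.26
Landed cost (A) = invoice 42229.18 + 3046.26 + duty 8065.77 = 53341.21
Supplier B (FOB):
CIF value = FOB price + freight + insurance = 44158.35 + 936.16 + 91.50 = 45186.01
Import duty = 45186.01 × 19.1% = 8630.53
Buyer bears (B): 936.16 + 91.50 + 973.23 + 138.83 + 1934.20 = 4073.92
Landed cost (B) = invoice 44158.35 + 4073.92 + duty 8630.53 = 56862.80
Difference = |53341.21 − 56862.80| = 3521.59

Supplier A is cheaper by EUR 3521.59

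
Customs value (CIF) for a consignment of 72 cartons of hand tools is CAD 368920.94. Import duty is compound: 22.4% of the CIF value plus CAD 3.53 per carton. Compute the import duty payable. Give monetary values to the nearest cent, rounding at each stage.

Ad valorem component: 368920.94 × 22.4% = 82638.29
Specific component: 72 × 3.53 = 254.16
Import duty = 82638.29 + 254.16 = 82892.45

Import duty: CAD 82892.45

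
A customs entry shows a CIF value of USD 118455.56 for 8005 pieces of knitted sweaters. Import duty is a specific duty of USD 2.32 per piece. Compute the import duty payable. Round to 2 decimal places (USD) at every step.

Import duty: USD 18571.60

Import duty = 8005 × 2.32 = 18571.60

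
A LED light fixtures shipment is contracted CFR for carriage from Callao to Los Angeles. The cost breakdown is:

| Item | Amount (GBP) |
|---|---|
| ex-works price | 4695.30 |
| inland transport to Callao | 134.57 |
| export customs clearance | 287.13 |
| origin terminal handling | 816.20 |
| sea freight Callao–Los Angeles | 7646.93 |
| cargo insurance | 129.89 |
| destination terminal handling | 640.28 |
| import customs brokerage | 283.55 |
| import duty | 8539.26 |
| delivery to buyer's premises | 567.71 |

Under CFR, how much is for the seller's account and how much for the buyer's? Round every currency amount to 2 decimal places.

Seller: GBP 13580.13; buyer: GBP 10160.69

CFR: the seller pays costs through ocean freight to the destination port, but not insurance.
Seller's account: goods 4695.30 + inland to port 134.57 + export clearance 287.13 + origin terminal 816.20 + freight 7646.93 = 13580.13
Buyer's account: insurance 129.89 + destination terminal 640.28 + brokerage 283.55 + duty 8539.26 + delivery 567.71 = 10160.69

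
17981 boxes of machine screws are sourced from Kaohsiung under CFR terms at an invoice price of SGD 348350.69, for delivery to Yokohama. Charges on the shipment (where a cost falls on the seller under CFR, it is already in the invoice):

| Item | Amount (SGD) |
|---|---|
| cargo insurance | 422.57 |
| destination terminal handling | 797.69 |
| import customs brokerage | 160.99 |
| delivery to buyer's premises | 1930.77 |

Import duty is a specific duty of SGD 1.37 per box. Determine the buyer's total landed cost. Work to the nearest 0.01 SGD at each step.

Total landed cost: SGD 376296.68

CFR: the seller pays costs through ocean freight to the destination port, but not insurance.
CIF value = CFR price + insurance = 348350.69 + 422.57 = 348773.26
Import duty = 17981 × 1.37 = 24633.97
Buyer bears: insurance 422.57 + destination terminal 797.69 + brokerage 160.99 + delivery 1930.77 + duty 24633.97 = 27945.99
Landed cost = invoice 348350.69 + 27945.99 = 376296.68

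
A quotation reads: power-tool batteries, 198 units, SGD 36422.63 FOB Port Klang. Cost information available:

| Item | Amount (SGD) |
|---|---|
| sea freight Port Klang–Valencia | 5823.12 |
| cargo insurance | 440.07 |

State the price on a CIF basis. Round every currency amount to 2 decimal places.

CIF price: SGD 42685.82

From FOB to CIF, the seller additionally bears: freight, insurance.
CIF price = 36422.63 + 5823.12 + 440.07 = 42685.82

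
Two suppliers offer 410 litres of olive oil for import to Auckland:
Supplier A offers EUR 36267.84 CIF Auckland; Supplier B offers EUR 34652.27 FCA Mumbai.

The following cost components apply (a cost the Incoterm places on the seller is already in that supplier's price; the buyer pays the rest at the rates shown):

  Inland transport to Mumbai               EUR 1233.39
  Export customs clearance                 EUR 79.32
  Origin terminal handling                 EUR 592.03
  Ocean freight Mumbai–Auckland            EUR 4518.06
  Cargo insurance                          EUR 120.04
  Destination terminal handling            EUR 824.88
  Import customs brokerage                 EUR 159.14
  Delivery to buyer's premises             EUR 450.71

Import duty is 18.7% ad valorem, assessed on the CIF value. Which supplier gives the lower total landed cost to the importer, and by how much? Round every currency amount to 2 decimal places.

Supplier A is cheaper by EUR 4290.48

Supplier A (CIF):
The CIF price already equals the CIF value: 36267.84
Import duty = 36267.84 × 18.7% = 6782.09
Buyer bears (A): 824.88 + 159.14 + 450.71 = 1434.73
Landed cost (A) = invoice 36267.84 + 1434.73 + duty 6782.09 = 44484.66
Supplier B (FCA):
CIF value = FCA price + origin terminal + freight + insurance = 34652.27 + 592.03 + 4518.06 + 120.04 = 39882.40
Import duty = 39882.40 × 18.7% = 7458.01
Buyer bears (B): 592.03 + 4518.06 + 120.04 + 824.88 + 159.14 + 450.71 = 6664.86
Landed cost (B) = invoice 34652.27 + 6664.86 + duty 7458.01 = 48775.14
Difference = |44484.66 − 48775.14| = 4290.48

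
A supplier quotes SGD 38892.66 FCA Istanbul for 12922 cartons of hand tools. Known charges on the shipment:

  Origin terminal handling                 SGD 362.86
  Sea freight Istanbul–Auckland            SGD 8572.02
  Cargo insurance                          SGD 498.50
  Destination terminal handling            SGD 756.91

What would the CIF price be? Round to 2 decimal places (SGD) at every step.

CIF price: SGD 48326.04

Not relevant to the conversion: destination terminal — on the buyer under both terms; not part of either seller's price.
From FCA to CIF, the seller additionally bears: origin terminal, freight, insurance.
CIF price = 38892.66 + 362.86 + 8572.02 + 498.50 = 48326.04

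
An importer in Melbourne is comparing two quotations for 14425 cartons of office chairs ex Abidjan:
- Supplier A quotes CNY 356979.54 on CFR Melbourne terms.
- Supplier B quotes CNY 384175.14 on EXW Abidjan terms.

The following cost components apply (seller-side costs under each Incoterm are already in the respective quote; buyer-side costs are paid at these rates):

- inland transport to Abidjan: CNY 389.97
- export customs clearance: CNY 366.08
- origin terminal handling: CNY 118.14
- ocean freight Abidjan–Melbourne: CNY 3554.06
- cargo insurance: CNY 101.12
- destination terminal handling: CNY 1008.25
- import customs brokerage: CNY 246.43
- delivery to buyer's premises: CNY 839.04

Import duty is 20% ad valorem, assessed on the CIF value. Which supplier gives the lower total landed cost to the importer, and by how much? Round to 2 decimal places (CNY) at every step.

Supplier A (CFR):
CIF value = CFR price + insurance = 356979.54 + 101.12 = 357080.66
Import duty = 357080.66 × 20% = 71416.13
Buyer bears (A): 101.12 + 1008.25 + 246.43 + 839.04 = 2194.84
Landed cost (A) = invoice 356979.54 + 2194.84 + duty 71416.13 = 430590.51
Supplier B (EXW):
CIF value = EXW price + inland to port + export clearance + origin terminal + freight + insurance = 384175.14 + 389.97 + 366.08 + 118.14 + 3554.06 + 101.12 = 388704.51
Import duty = 388704.51 × 20% = 77740.90
Buyer bears (B): 389.97 + 366.08 + 118.14 + 3554.06 + 101.12 + 1008.25 + 246.43 + 839.04 = 6623.09
Landed cost (B) = invoice 384175.14 + 6623.09 + duty 77740.90 = 468539.13
Difference = |430590.51 − 468539.13| = 37948.62

Supplier A is cheaper by CNY 37948.62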